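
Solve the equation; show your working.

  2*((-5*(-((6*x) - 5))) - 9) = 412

Step 1. [2*((-5*(-((6*x) - 5))) - 9) = 412] 2·(inner) — divide through by 2 ⇒ div: (-5*(-((6*x) - 5))) - 9 = 206.
Step 2. [(-5*(-((6*x) - 5))) - 9 = 206] peel the -9: add 9 from each side. So sub: -5*(-((6*x) - 5)) = 215.
Step 3. [-5*(-((6*x) - 5)) = 215] LHS = -5·(…); ÷-5 both sides. So div: -((6*x) - 5) = -43.
Step 4. [-((6*x) - 5) = -43] flip signs both sides ⇒ neg: (6*x) - 5 = 43.
Step 5. [(6*x) - 5 = 43] -5 is outermost — add 5 both sides ⇒ sub: 6*x = 48.
Step 6. [6*x = 48] leading coefficient 6: divide by 6 ⇒ div: x = 8.

Answer: x ∈ {8}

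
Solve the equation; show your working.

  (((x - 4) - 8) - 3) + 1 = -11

Step 1. [(((x - 4) - 8) - 3) + 1 = -11] the outer +1 inverts by subtracting 1. So sub: ((x - 4) - 8) - 3 = -12.
Step 2. [((x - 4) - 8) - 3 = -12] peel the -3: add 3 from each side ⇒ sub: (x - 4) - 8 = -9.
Step 3. [(x - 4) - 8 = -9] -8 is outermost — add 8 both sides ⇒ sub: x - 4 = -1.
Step 4. [x - 4 = -1] peel the -4: add 4 from each side, so sub: x = 3.

Answer: x ∈ {3}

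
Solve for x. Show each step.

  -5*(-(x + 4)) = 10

Step 1. [-5*(-(x + 4)) = 10] leading coefficient -5: divide by -5. So div: -(x + 4) = -2.
Step 2. [-(x + 4) = -2] flip signs both sides, so neg: x + 4 = 2.
Step 3. [x + 4 = 2] 4 comes off first (subtract 4), so sub: x = -2.

Answer: x ∈ {-2}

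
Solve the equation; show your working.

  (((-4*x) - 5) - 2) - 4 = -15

Step 1. [(((-4*x) - 5) - 2) - 4 = -15] 4 comes off first (add 4), so sub: ((-4*x) - 5) - 2 = -11.
Step 2. [((-4*x) - 5) - 2 = -11] peel the -2: add 2 from each side ⇒ sub: (-4*x) - 5 = -9.
Step 3. [(-4*x) - 5 = -9] add 5: x sits inside (… - 5) ⇒ sub: -4*x = -4.
Step 4. [-4*x = -4] LHS = -4·(…); ÷-4 both sides. So div: x = 1.

Answer: x ∈ {1}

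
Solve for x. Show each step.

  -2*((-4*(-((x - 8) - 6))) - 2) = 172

Step 1. [-2*((-4*(-((x - 8) - 6))) - 2) = 172] leading coefficient -2: divide by -2. So div: (-4*(-((x - 8) - 6))) - 2 = -86.
Step 2. [(-4*(-((x - 8) - 6))) - 2 = -86] peel the -2: add 2 from each side, so sub: -4*(-((x - 8) - 6)) = -84.
Step 3. [-4*(-((x - 8) - 6)) = -84] LHS = -4·(…); ÷-4 both sides ⇒ div: -((x - 8) - 6) = 21.
Step 4. [-((x - 8) - 6) = 21] LHS negated; negate both sides. So neg: (x - 8) - 6 = -21.
Step 5. [(x - 8) - 6 = -21] the outer -6 inverts by adding 6 ⇒ sub: x - 8 = -15.
Step 6. [x - 8 = -15] 8 comes off first (add 8) ⇒ sub: x = -7.

Answer: x ∈ {-7}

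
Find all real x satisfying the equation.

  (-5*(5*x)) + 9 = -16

Step 1. [(-5*(5*x)) + 9 = -16] 9 comes off first (subtract 9), so sub: -5*(5*x) = -25.
Step 2. [-5*(5*x) = -25] -5 out front; divide by -5 ⇒ div: 5*x = 5.
Step 3. [5*x = 5] divide by the outer 5, so div: x = 1.

Answer: x ∈ {1}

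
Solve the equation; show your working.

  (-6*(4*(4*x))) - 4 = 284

Step 1. [(-6*(4*(4*x))) - 4 = 284] the outer -4 inverts by adding 4, so sub: -6*(4*(4*x)) = 288.
Step 2. [-6*(4*(4*x)) = 288] leading coefficient -6: divide by -6, so div: 4*(4*x) = -48.
Step 3. [4*(4*x) = -48] leading coefficient 4: divide by 4, so div: 4*x = -12.
Step 4. [4*x = -12] leading coefficient 4: divide by 4 ⇒ div: x = -3.

Answer: x ∈ {-3}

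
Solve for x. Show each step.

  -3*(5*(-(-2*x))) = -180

Step 1. [-3*(5*(-(-2*x))) = -180] LHS = -3·(…); ÷-3 both sides. So div: 5*(-(-2*x)) = 60.
Step 2. [5*(-(-2*x)) = 60] 5·(inner) — divide through by 5, so div: -(-2*x) = 12.
Step 3. [-(-2*x) = 12] flip signs both sides. So neg: -2*x = -12.
Step 4. [-2*x = -12] leading coefficient -2: divide by -2. So div: x = 6.

Answer: x ∈ {6}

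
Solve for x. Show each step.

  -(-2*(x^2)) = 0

Step 1. [-(-2*(x^2)) = 0] flip signs both sides ⇒ neg: -2*(x^2) = 0.
Step 2. [-2*(x^2) = 0] leading coefficient -2: divide by -2 ⇒ div: x^2 = 0.
Step 3. [x^2 = 0] LHS squared, RHS 0 ≥ 0: apply √ (±), so sqrt: x = 0.

Answer: x ∈ {0}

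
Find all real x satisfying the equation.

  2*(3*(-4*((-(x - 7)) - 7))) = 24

Step 1. [2*(3*(-4*((-(x - 7)) - 7))) = 24] LHS = 2·(…); ÷2 both sides. So div: 3*(-4*((-(x - 7)) - 7)) = 12.
Step 2. [3*(-4*((-(x - 7)) - 7)) = 12] leading coefficient 3: divide by 3, so div: -4*((-(x - 7)) - 7) = 4.
Step 3. [-4*((-(x - 7)) - 7) = 4] -4 out front; divide by -4. So div: (-(x - 7)) - 7 = -1.
Step 4. [(-(x - 7)) - 7 = -1] peel the -7: add 7 from each side. So sub: -(x - 7) = 6.
Step 5. [-(x - 7) = 6] leading − — multiply by −1, so neg: x - 7 = -6.
Step 6. [x - 7 = -6] add 7: x sits inside (… - 7). So sub: x = 1.

Answer: x ∈ {1}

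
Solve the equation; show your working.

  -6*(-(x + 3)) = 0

Step 1. [-6*(-(x + 3)) = 0] divide by the outer -6 ⇒ div: -(x + 3) = 0.
Step 2. [-(x + 3) = 0] leading − — multiply by −1 ⇒ neg: x + 3 = 0.
Step 3. [x + 3 = 0] subtract 3: x sits inside (… + 3), so sub: x = -3.

Answer: x ∈ {-3}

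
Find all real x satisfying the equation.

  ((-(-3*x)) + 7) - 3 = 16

Step 1. [((-(-3*x)) + 7) - 3 = 16] the outer -3 inverts by adding 3. So sub: (-(-3*x)) + 7 = 19.
Step 2. [(-(-3*x)) + 7 = 19] the outer +7 inverts by subtracting 7, so sub: -(-3*x) = 12.
Step 3. [-(-3*x) = 12] LHS negated; negate both sides. So neg: -3*x = -12.
Step 4. [-3*x = -12] -3·(inner) — divide through by -3, so div: x = 4.

Answer: x ∈ {4}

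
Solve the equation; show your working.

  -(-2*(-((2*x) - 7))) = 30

Step 1. [-(-2*(-((2*x) - 7))) = 30] LHS negated; negate both sides ⇒ neg: -2*(-((2*x) - 7)) = -30.
Step 2. [-2*(-((2*x) - 7)) = -30] LHS = -2·(…); ÷-2 both sides, so div: -((2*x) - 7) = 15.
Step 3. [-((2*x) - 7) = 15] leading − — multiply by −1, so neg: (2*x) - 7 = -15.
Step 4. [(2*x) - 7 = -15] 7 comes off first (add 7), so sub: 2*x = -8.
Step 5. [2*x = -8] LHS = 2·(…); ÷2 both sides, so div: x = -4.

Answer: x ∈ {-4}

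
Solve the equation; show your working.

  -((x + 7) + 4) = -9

Step 1. [-((x + 7) + 4) = -9] leading − — multiply by −1, so neg: (x + 7) + 4 = 9.
Step 2. [(x + 7) + 4 = 9] subtract 4: x sits inside (… + 4). So sub: x + 7 = 5.
Step 3. [x + 7 = 5] peel the +7: subtract 7 from each side. So sub: x = -2.

Answer: x ∈ {-2}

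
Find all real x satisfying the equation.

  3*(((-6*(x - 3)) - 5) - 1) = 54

Step 1. [3*(((-6*(x - 3)) - 5) - 1) = 54] leading coefficient 3: divide by 3, so div: ((-6*(x - 3)) - 5) - 1 = 18.
Step 2. [((-6*(x - 3)) - 5) - 1 = 18] 1 comes off first (add 1) ⇒ sub: (-6*(x - 3)) - 5 = 19.
Step 3. [(-6*(x - 3)) - 5 = 19] add 5: x sits inside (… - 5). So sub: -6*(x - 3) = 24.
Step 4. [-6*(x - 3) = 24] leading coefficient -6: divide by -6 ⇒ div: x - 3 = -4.
Step 5. [x - 3 = -4] peel the -3: add 3 from each side ⇒ sub: x = -1.

Answer: x ∈ {-1}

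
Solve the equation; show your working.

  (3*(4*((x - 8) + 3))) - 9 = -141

Step 1. [(3*(4*((x - 8) + 3))) - 9 = -141] add 9: x sits inside (… - 9). So sub: 3*(4*((x - 8) + 3)) = -132.
Step 2. [3*(4*((x - 8) + 3)) = -132] LHS = 3·(…); ÷3 both sides ⇒ div: 4*((x - 8) + 3) = -44.
Step 3. [4*((x - 8) + 3) = -44] LHS = 4·(…); ÷4 both sides, so div: (x - 8) + 3 = -11.
Step 4. [(x - 8) + 3 = -11] the outer +3 inverts by subtracting 3. So sub: x - 8 = -14.
Step 5. [x - 8 = -14] peel the -8: add 8 from each side ⇒ sub: x = -6.

Answer: x ∈ {-6}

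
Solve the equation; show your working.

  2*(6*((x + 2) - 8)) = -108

Step 1. [2*(6*((x + 2) - 8)) = -108] 2·(inner) — divide through by 2. So div: 6*((x + 2) - 8) = -54.
Step 2. [6*((x + 2) - 8) = -54] 6·(inner) — divide through by 6, so div: (x + 2) - 8 = -9.
Step 3. [(x + 2) - 8 = -9] add 8: x sits inside (… - 8) ⇒ sub: x + 2 = -1.
Step 4. [x + 2 = -1] +2 is outermost — subtract 2 both sides. So sub: x = -3.

Answer: x ∈ {-3}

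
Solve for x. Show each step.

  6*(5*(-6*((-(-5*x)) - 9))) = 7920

Step 1. [6*(5*(-6*((-(-5*x)) - 9))) = 7920] divide by the outer 6. So div: 5*(-6*((-(-5*x)) - 9)) = 1320.
Step 2. [5*(-6*((-(-5*x)) - 9)) = 1320] 5·(inner) — divide through by 5, so div: -6*((-(-5*x)) - 9) = 264.
Step 3. [-6*((-(-5*x)) - 9) = 264] -6 out front; divide by -6. So div: (-(-5*x)) - 9 = -44.
Step 4. [(-(-5*x)) - 9 = -44] 9 comes off first (add 9) ⇒ sub: -(-5*x) = -35.
Step 5. [-(-5*x) = -35] flip signs both sides. So neg: -5*x = 35.
Step 6. [-5*x = 35] -5 out front; divide by -5. So div: x = -7.

Answer: x ∈ {-7}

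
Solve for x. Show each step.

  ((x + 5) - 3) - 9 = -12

Step 1. [((x + 5) - 3) - 9 = -12] -9 is outermost — add 9 both sides ⇒ sub: (x + 5) - 3 = -3.
Step 2. [(x + 5) - 3 = -3] 3 comes off first (add 3), so sub: x + 5 = 0.
Step 3. [x + 5 = 0] peel the +5: subtract 5 from each side, so sub: x = -5.

Answer: x ∈ {-5}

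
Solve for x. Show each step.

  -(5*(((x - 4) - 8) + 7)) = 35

Step 1. [-(5*(((x - 4) - 8) + 7)) = 35] leading − — multiply by −1. So neg: 5*(((x - 4) - 8) + 7) = -35.
Step 2. [5*(((x - 4) - 8) + 7) = -35] 5 out front; divide by 5. So div: ((x - 4) - 8) + 7 = -7.
Step 3. [((x - 4) - 8) + 7 = -7] subtract 7: x sits inside (… + 7), so sub: (x - 4) - 8 = -14.
Step 4. [(x - 4) - 8 = -14] add 8: x sits inside (… - 8) ⇒ sub: x - 4 = -6.
Step 5. [x - 4 = -6] -4 is outermost — add 4 both sides ⇒ sub: x = -2.

Answer: x ∈ {-2}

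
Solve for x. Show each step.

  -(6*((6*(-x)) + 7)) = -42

Step 1. [-(6*((6*(-x)) + 7)) = -42] flip signs both sides ⇒ neg: 6*((6*(-x)) + 7) = 42.
Step 2. [6*((6*(-x)) + 7) = 42] leading coefficient 6: divide by 6. So div: (6*(-x)) + 7 = 7.
Step 3. [(6*(-x)) + 7 = 7] the outer +7 inverts by subtracting 7. So sub: 6*(-x) = 0.
Step 4. [6*(-x) = 0] 6 out front; divide by 6 ⇒ div: -x = 0.
Step 5. [-x = 0] leading − — multiply by −1, so neg: x = 0.

Answer: x ∈ {0}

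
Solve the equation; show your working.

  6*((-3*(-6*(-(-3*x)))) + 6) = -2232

Step 1. [6*((-3*(-6*(-(-3*x)))) + 6) = -2232] LHS = 6·(…); ÷6 both sides. So div: (-3*(-6*(-(-3*x)))) + 6 = -372.
Step 2. [(-3*(-6*(-(-3*x)))) + 6 = -372] +6 is outermost — subtract 6 both sides ⇒ sub: -3*(-6*(-(-3*x))) = -378.
Step 3. [-3*(-6*(-(-3*x))) = -378] LHS = -3·(…); ÷-3 both sides. So div: -6*(-(-3*x)) = 126.
Step 4. [-6*(-(-3*x)) = 126] leading coefficient -6: divide by -6, so div: -(-3*x) = -21.
Step 5. [-(-3*x) = -21] flip signs both sides. So neg: -3*x = 21.
Step 6. [-3*x = 21] LHS = -3·(…); ÷-3 both sides ⇒ div: x = -7.

Answer: x ∈ {-7}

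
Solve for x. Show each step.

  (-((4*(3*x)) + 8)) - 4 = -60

Step 1. [(-((4*(3*x)) + 8)) - 4 = -60] peel the -4: add 4 from each side. So sub: -((4*(3*x)) + 8) = -56.
Step 2. [-((4*(3*x)) + 8) = -56] leading − — multiply by −1, so neg: (4*(3*x)) + 8 = 56.
Step 3. [(4*(3*x)) + 8 = 56] subtract 8: x sits inside (… + 8), so sub: 4*(3*x) = 48.
Step 4. [4*(3*x) = 48] divide by the outer 4. So div: 3*x = 12.
Step 5. [3*x = 12] 3 out front; divide by 3. So div: x = 4.

Answer: x ∈ {4}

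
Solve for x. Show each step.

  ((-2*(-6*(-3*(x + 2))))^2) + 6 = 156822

Step 1. [((-2*(-6*(-3*(x + 2))))^2) + 6 = 156822] 6 comes off first (subtract 6). So sub: (-2*(-6*(-3*(x + 2))))^2 = 156816.
Step 2. [(-2*(-6*(-3*(x + 2))))^2 = 156816] √ both sides: 156816 ≥ 0 gives two branches. So sqrt: -2*(-6*(-3*(x + 2))) = 396 or -396.
Step 3. [-2*(-6*(-3*(x + 2))) = 396 or -396] -2·(inner) — divide through by -2 ⇒ div: -6*(-3*(x + 2)) = -198 or 198.
Step 4. [-6*(-3*(x + 2)) = -198 or 198] divide by the outer -6, so div: -3*(x + 2) = 33 or -33.
Step 5. [-3*(x + 2) = 33 or -33] divide by the outer -3. So div: x + 2 = -11 or 11.
Step 6. [x + 2 = -11 or 11] subtract 2: x sits inside (… + 2) ⇒ sub: x = -13 or 9.

Answer: x ∈ {-13, 9}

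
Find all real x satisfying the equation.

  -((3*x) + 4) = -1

Step 1. [-((3*x) + 4) = -1] LHS negated; negate both sides. So neg: (3*x) + 4 = 1.
Step 2. [(3*x) + 4 = 1] peel the +4: subtract 4 from each side. So sub: 3*x = -3.
Step 3. [3*x = -3] 3·(inner) — divide through by 3, so div: x = -1.

Answer: x ∈ {-1}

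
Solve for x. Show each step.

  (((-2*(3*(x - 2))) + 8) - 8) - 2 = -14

Step 1. [(((-2*(3*(x - 2))) + 8) - 8) - 2 = -14] the outer -2 inverts by adding 2, so sub: ((-2*(3*(x - 2))) + 8) - 8 = -12.
Step 2. [((-2*(3*(x - 2))) + 8) - 8 = -12] -8 is outermost — add 8 both sides, so sub: (-2*(3*(x - 2))) + 8 = -4.
Step 3. [(-2*(3*(x - 2))) + 8 = -4] -2 | LHS and -2 | -4: pull -2 out ⇒ factor: (3*(x - 2)) - 4 = 2.
Step 4. [(3*(x - 2)) - 4 = 2] 4 comes off first (add 4). So sub: 3*(x - 2) = 6.
Step 5. [3*(x - 2) = 6] LHS = 3·(…); ÷3 both sides ⇒ div: x - 2 = 2.
Step 6. [x - 2 = 2] -2 is outermost — add 2 both sides. So sub: x = 4.

Answer: x ∈ {4}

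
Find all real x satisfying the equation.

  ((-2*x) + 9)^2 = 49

Step 1. [((-2*x) + 9)^2 = 49] √ both sides: 49 ≥ 0 gives two branches ⇒ sqrt: (-2*x) + 9 = 7 or -7.
Step 2. [(-2*x) + 9 = 7 or -7] peel the +9: subtract 9 from each side ⇒ sub: -2*x = -2 or -16.
Step 3. [-2*x = -2 or -16] -2·(inner) — divide through by -2, so div: x = 1 or 8.

Answer: x ∈ {1, 8}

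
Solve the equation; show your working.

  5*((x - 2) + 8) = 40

Step 1. [5*((x - 2) + 8) = 40] 5·(inner) — divide through by 5, so div: (x - 2) + 8 = 8.
Step 2. [(x - 2) + 8 = 8] subtract 8: x sits inside (… + 8), so sub: x - 2 = 0.
Step 3. [x - 2 = 0] 2 comes off first (add 2), so sub: x = 2.

Answer: x ∈ {2}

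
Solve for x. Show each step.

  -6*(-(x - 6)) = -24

Step 1. [-6*(-(x - 6)) = -24] -6 out front; divide by -6 ⇒ div: -(x - 6) = 4.
Step 2. [-(x - 6) = 4] flip signs both sides, so neg: x - 6 = -4.
Step 3. [x - 6 = -4] add 6: x sits inside (… - 6). So sub: x = 2.

Answer: x ∈ {2}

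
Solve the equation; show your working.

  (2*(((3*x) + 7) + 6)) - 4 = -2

Step 1. [(2*(((3*x) + 7) + 6)) - 4 = -2] peel the -4: add 4 from each side, so sub: 2*(((3*x) + 7) + 6) = 2.
Step 2. [2*(((3*x) + 7) + 6) = 2] divide by the outer 2 ⇒ div: ((3*x) + 7) + 6 = 1.
Step 3. [((3*x) + 7) + 6 = 1] the outer +6 inverts by subtracting 6, so sub: (3*x) + 7 = -5.
Step 4. [(3*x) + 7 = -5] the outer +7 inverts by subtracting 7, so sub: 3*x = -12.
Step 5. [3*x = -12] LHS = 3·(…); ÷3 both sides ⇒ div: x = -4.

Answer: x ∈ {-4}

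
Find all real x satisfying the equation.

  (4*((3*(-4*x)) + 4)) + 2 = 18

Step 1. [(4*((3*(-4*x)) + 4)) + 2 = 18] +2 is outermost — subtract 2 both sides, so sub: 4*((3*(-4*x)) + 4) = 16.
Step 2. [4*((3*(-4*x)) + 4) = 16] LHS = 4·(…); ÷4 both sides ⇒ div: (3*(-4*x)) + 4 = 4.
Step 3. [(3*(-4*x)) + 4 = 4] peel the +4: subtract 4 from each side, so sub: 3*(-4*x) = 0.
Step 4. [3*(-4*x) = 0] LHS = 3·(…); ÷3 both sides. So div: -4*x = 0.
Step 5. [-4*x = 0] -4 out front; divide by -4 ⇒ div: x = 0.

Answer: x ∈ {0}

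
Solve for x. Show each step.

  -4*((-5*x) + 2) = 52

Step 1. [-4*((-5*x) + 2) = 52] LHS = -4·(…); ÷-4 both sides ⇒ div: (-5*x) + 2 = -13.
Step 2. [(-5*x) + 2 = -13] the outer +2 inverts by subtracting 2, so sub: -5*x = -15.
Step 3. [-5*x = -15] LHS = -5·(…); ÷-5 both sides ⇒ div: x = 3.

Answer: x ∈ {3}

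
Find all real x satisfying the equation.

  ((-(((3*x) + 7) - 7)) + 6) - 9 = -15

Step 1. [((-(((3*x) + 7) - 7)) + 6) - 9 = -15] 9 comes off first (add 9), so sub: (-(((3*x) + 7) - 7)) + 6 = -6.
Step 2. [(-(((3*x) + 7) - 7)) + 6 = -6] +6 is outermost — subtract 6 both sides, so sub: -(((3*x) + 7) - 7) = -12.
Step 3. [-(((3*x) + 7) - 7) = -12] leading − — multiply by −1, so neg: ((3*x) + 7) - 7 = 12.
Step 4. [((3*x) + 7) - 7 = 12] 7 comes off first (add 7), so sub: (3*x) + 7 = 19.
Step 5. [(3*x) + 7 = 19] peel the +7: subtract 7 from each side, so sub: 3*x = 12.
Step 6. [3*x = 12] 3 out front; divide by 3 ⇒ div: x = 4.

Answer: x ∈ {4}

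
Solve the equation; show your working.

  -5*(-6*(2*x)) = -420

Step 1. [-5*(-6*(2*x)) = -420] -5 out front; divide by -5 ⇒ div: -6*(2*x) = 84.
Step 2. [-6*(2*x) = 84] -6 out front; divide by -6, so div: 2*x = -14.
Step 3. [2*x = -14] leading coefficient 2: divide by 2, so div: x = -7.

Answer: x ∈ {-7}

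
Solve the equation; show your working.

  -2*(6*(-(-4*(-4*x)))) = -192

Step 1. [-2*(6*(-(-4*(-4*x)))) = -192] -2·(inner) — divide through by -2, so div: 6*(-(-4*(-4*x))) = 96.
Step 2. [6*(-(-4*(-4*x))) = 96] 6·(inner) — divide through by 6. So div: -(-4*(-4*x)) = 16.
Step 3. [-(-4*(-4*x)) = 16] leading − — multiply by −1, so neg: -4*(-4*x) = -16.
Step 4. [-4*(-4*x) = -16] leading coefficient -4: divide by -4, so div: -4*x = 4.
Step 5. [-4*x = 4] divide by the outer -4. So div: x = -1.

Answer: x ∈ {-1}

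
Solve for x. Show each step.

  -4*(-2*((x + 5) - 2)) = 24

Step 1. [-4*(-2*((x + 5) - 2)) = 24] -4·(inner) — divide through by -4, so div: -2*((x + 5) - 2) = -6.
Step 2. [-2*((x + 5) - 2) = -6] LHS = -2·(…); ÷-2 both sides ⇒ div: (x + 5) - 2 = 3.
Step 3. [(x + 5) - 2 = 3] -2 is outermost — add 2 both sides, so sub: x + 5 = 5.
Step 4. [x + 5 = 5] 5 comes off first (subtract 5). So sub: x = 0.

Answer: x ∈ {0}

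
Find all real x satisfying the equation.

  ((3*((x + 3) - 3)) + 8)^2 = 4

Step 1. [((3*((x + 3) - 3)) + 8)^2 = 4] 4 ≥ 0, LHS is (·)² — take ±√. So sqrt: (3*((x + 3) - 3)) + 8 = 2 or -2.
Step 2. [(3*((x + 3) - 3)) + 8 = 2 or -2] the outer +8 inverts by subtracting 8, so sub: 3*((x + 3) - 3) = -6 or -10.
Step 3. [3*((x + 3) - 3) = -6 or -10] divide by the outer 3 ⇒ div: (x + 3) - 3 = -2 or -10/3.
Step 4. [(x + 3) - 3 = -2 or -10/3] 3 comes off first (add 3). So sub: x + 3 = 1 or -1/3.
Step 5. [x + 3 = 1 or -1/3] 3 comes off first (subtract 3) ⇒ sub: x = -2 or -10/3.

Answer: x ∈ {-10/3, -2}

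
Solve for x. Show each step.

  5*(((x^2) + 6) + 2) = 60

Step 1. [5*(((x^2) + 6) + 2) = 60] 5·(inner) — divide through by 5 ⇒ div: ((x^2) + 6) + 2 = 12.
Step 2. [((x^2) + 6) + 2 = 12] peel the +2: subtract 2 from each side ⇒ sub: (x^2) + 6 = 10.
Step 3. [(x^2) + 6 = 10] peel the +6: subtract 6 from each side. So sub: x^2 = 4.
Step 4. [x^2 = 4] √ both sides: 4 ≥ 0 gives two branches ⇒ sqrt: x = 2 or -2.

Answer: x ∈ {-2, 2}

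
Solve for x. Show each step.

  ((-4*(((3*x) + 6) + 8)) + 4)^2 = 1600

Step 1. [((-4*(((3*x) + 6) + 8)) + 4)^2 = 1600] LHS squared, RHS 1600 ≥ 0: apply √ (±). So sqrt: (-4*(((3*x) + 6) + 8)) + 4 = 40 or -40.
Step 2. [(-4*(((3*x) + 6) + 8)) + 4 = 40 or -40] -4 | LHS and -4 | 40 or -40: pull -4 out, so factor: (((3*x) + 6) + 8) - 1 = -10 or 10.
Step 3. [(((3*x) + 6) + 8) - 1 = -10 or 10] -1 is outermost — add 1 both sides. So sub: ((3*x) + 6) + 8 = -9 or 11.
Step 4. [((3*x) + 6) + 8 = -9 or 11] subtract 8: x sits inside (… + 8). So sub: (3*x) + 6 = -17 or 3.
Step 5. [(3*x) + 6 = -17 or 3] subtract 6: x sits inside (… + 6), so sub: 3*x = -23 or -3.
Step 6. [3*x = -23 or -3] 3·(inner) — divide through by 3. So div: x = -23/3 or -1.

Answer: x ∈ {-23/3, -1}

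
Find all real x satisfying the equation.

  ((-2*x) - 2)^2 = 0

Step 1. [((-2*x) - 2)^2 = 0] 0 ≥ 0, LHS is (·)² — take ±√ ⇒ sqrt: (-2*x) - 2 = 0.
Step 2. [(-2*x) - 2 = 0] add 2: x sits inside (… - 2). So sub: -2*x = 2.
Step 3. [-2*x = 2] -2·(inner) — divide through by -2. So div: x = -1.

Answer: x ∈ {-1}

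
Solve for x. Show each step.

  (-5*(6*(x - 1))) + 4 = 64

Step 1. [(-5*(6*(x - 1))) + 4 = 64] peel the +4: subtract 4 from each side. So sub: -5*(6*(x - 1)) = 60.
Step 2. [-5*(6*(x - 1)) = 60] divide by the outer -5, so div: 6*(x - 1) = -12.
Step 3. [6*(x - 1) = -12] LHS = 6·(…); ÷6 both sides ⇒ div: x - 1 = -2.
Step 4. [x - 1 = -2] peel the -1: add 1 from each side, so sub: x = -1.

Answer: x ∈ {-1}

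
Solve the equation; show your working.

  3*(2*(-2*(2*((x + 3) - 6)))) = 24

Step 1. [3*(2*(-2*(2*((x + 3) - 6)))) = 24] 3 out front; divide by 3 ⇒ div: 2*(-2*(2*((x + 3) - 6))) = 8.
Step 2. [2*(-2*(2*((x + 3) - 6))) = 8] leading coefficient 2: divide by 2. So div: -2*(2*((x + 3) - 6)) = 4.
Step 3. [-2*(2*((x + 3) - 6)) = 4] -2·(inner) — divide through by -2, so div: 2*((x + 3) - 6) = -2.
Step 4. [2*((x + 3) - 6) = -2] 2 out front; divide by 2, so div: (x + 3) - 6 = -1.
Step 5. [(x + 3) - 6 = -1] the outer -6 inverts by adding 6, so sub: x + 3 = 5.
Step 6. [x + 3 = 5] +3 is outermost — subtract 3 both sides, so sub: x = 2.

Answer: x ∈ {2}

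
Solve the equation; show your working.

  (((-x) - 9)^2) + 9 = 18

Step 1. [(((-x) - 9)^2) + 9 = 18] the outer +9 inverts by subtracting 9. So sub: ((-x) - 9)^2 = 9.
Step 2. [((-x) - 9)^2 = 9] LHS squared, RHS 9 ≥ 0: apply √ (±) ⇒ sqrt: (-x) - 9 = 3 or -3.
Step 3. [(-x) - 9 = 3 or -3] -9 is outermost — add 9 both sides, so sub: -x = 12 or 6.
Step 4. [-x = 12 or 6] flip signs both sides. So neg: x = -12 or -6.

Answer: x ∈ {-12, -6}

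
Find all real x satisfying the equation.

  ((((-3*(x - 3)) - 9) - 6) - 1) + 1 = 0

Step 1. [((((-3*(x - 3)) - 9) - 6) - 1) + 1 = 0] subtract 1: x sits inside (… + 1), so sub: (((-3*(x - 3)) - 9) - 6) - 1 = -1.
Step 2. [(((-3*(x - 3)) - 9) - 6) - 1 = -1] peel the -1: add 1 from each side, so sub: ((-3*(x - 3)) - 9) - 6 = 0.
Step 3. [((-3*(x - 3)) - 9) - 6 = 0] -6 is outermost — add 6 both sides. So sub: (-3*(x - 3)) - 9 = 6.
Step 4. [(-3*(x - 3)) - 9 = 6] -3 divides every term; factor it out. So factor: (x - 3) + 3 = -2.
Step 5. [(x - 3) + 3 = -2] peel the +3: subtract 3 from each side, so sub: x - 3 = -5.
Step 6. [x - 3 = -5] -3 is outermost — add 3 both sides. So sub: x = -2.

Answer: x ∈ {-2}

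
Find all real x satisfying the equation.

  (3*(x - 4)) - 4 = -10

Step 1. [(3*(x - 4)) - 4 = -10] peel the -4: add 4 from each side. So sub: 3*(x - 4) = -6.
Step 2. [3*(x - 4) = -6] leading coefficient 3: divide by 3, so div: x - 4 = -2.
Step 3. [x - 4 = -2] peel the -4: add 4 from each side, so sub: x = 2.

Answer: x ∈ {2}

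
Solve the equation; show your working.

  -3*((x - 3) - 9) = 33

Step 1. [-3*((x - 3) - 9) = 33] divide by the outer -3 ⇒ div: (x - 3) - 9 = -11.
Step 2. [(x - 3) - 9 = -11] peel the -9: add 9 from each side ⇒ sub: x - 3 = -2.
Step 3. [x - 3 = -2] the outer -3 inverts by adding 3. So sub: x = 1.

Answer: x ∈ {1}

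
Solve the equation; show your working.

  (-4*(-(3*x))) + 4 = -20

Step 1. [(-4*(-(3*x))) + 4 = -20] the outer +4 inverts by subtracting 4 ⇒ sub: -4*(-(3*x)) = -24.
Step 2. [-4*(-(3*x)) = -24] divide by the outer -4 ⇒ div: -(3*x) = 6.
Step 3. [-(3*x) = 6] flip signs both sides ⇒ neg: 3*x = -6.
Step 4. [3*x = -6] leading coefficient 3: divide by 3 ⇒ div: x = -2.

Answer: x ∈ {-2}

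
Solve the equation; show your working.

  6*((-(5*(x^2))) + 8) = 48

Step 1. [6*((-(5*(x^2))) + 8) = 48] 6·(inner) — divide through by 6, so div: (-(5*(x^2))) + 8 = 8.
Step 2. [(-(5*(x^2))) + 8 = 8] +8 is outermost — subtract 8 both sides. So sub: -(5*(x^2)) = 0.
Step 3. [-(5*(x^2)) = 0] flip signs both sides ⇒ neg: 5*(x^2) = 0.
Step 4. [5*(x^2) = 0] divide by the outer 5 ⇒ div: x^2 = 0.
Step 5. [x^2 = 0] LHS squared, RHS 0 ≥ 0: apply √ (±). So sqrt: x = 0.

Answer: x ∈ {0}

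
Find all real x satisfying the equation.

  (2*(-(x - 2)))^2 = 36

Step 1. [(2*(-(x - 2)))^2 = 36] LHS squared, RHS 36 ≥ 0: apply √ (±) ⇒ sqrt: 2*(-(x - 2)) = 6 or -6.
Step 2. [2*(-(x - 2)) = 6 or -6] divide by the outer 2 ⇒ div: -(x - 2) = 3 or -3.
Step 3. [-(x - 2) = 3 or -3] leading − — multiply by −1. So neg: x - 2 = -3 or 3.
Step 4. [x - 2 = -3 or 3] add 2: x sits inside (… - 2), so sub: x = -1 or 5.

Answer: x ∈ {-1, 5}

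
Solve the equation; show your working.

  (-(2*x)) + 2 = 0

Step 1. [(-(2*x)) + 2 = 0] the outer +2 inverts by subtracting 2, so sub: -(2*x) = -2.
Step 2. [-(2*x) = -2] leading − — multiply by −1 ⇒ neg: 2*x = 2.
Step 3. [2*x = 2] 2·(inner) — divide through by 2, so div: x = 1.

Answer: x ∈ {1}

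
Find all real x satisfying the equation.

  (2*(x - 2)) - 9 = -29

Step 1. [(2*(x - 2)) - 9 = -29] add 9: x sits inside (… - 9) ⇒ sub: 2*(x - 2) = -20.
Step 2. [2*(x - 2) = -20] divide by the outer 2. So div: x - 2 = -10.
Step 3. [x - 2 = -10] the outer -2 inverts by adding 2, so sub: x = -8.

Answer: x ∈ {-8}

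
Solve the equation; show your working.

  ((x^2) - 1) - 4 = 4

Step 1. [((x^2) - 1) - 4 = 4] the outer -4 inverts by adding 4 ⇒ sub: (x^2) - 1 = 8.
Step 2. [(x^2) - 1 = 8] -1 is outermost — add 1 both sides ⇒ sub: x^2 = 9.
Step 3. [x^2 = 9] LHS squared, RHS 9 ≥ 0: apply √ (±) ⇒ sqrt: x = 3 or -3.

Answer: x ∈ {-3, 3}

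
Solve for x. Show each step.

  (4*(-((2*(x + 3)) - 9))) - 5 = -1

Step 1. [(4*(-((2*(x + 3)) - 9))) - 5 = -1] the outer -5 inverts by adding 5 ⇒ sub: 4*(-((2*(x + 3)) - 9)) = 4.
Step 2. [4*(-((2*(x + 3)) - 9)) = 4] LHS = 4·(…); ÷4 both sides ⇒ div: -((2*(x + 3)) - 9) = 1.
Step 3. [-((2*(x + 3)) - 9) = 1] leading − — multiply by −1. So neg: (2*(x + 3)) - 9 = -1.
Step 4. [(2*(x + 3)) - 9 = -1] peel the -9: add 9 from each side ⇒ sub: 2*(x + 3) = 8.
Step 5. [2*(x + 3) = 8] 2·(inner) — divide through by 2, so div: x + 3 = 4.
Step 6. [x + 3 = 4] 3 comes off first (subtract 3), so sub: x = 1.

Answer: x ∈ {1}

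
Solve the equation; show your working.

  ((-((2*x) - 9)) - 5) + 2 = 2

Step 1. [((-((2*x) - 9)) - 5) + 2 = 2] the outer +2 inverts by subtracting 2. So sub: (-((2*x) - 9)) - 5 = 0.
Step 2. [(-((2*x) - 9)) - 5 = 0] add 5: x sits inside (… - 5) ⇒ sub: -((2*x) - 9) = 5.
Step 3. [-((2*x) - 9) = 5] LHS negated; negate both sides. So neg: (2*x) - 9 = -5.
Step 4. [(2*x) - 9 = -5] 9 comes off first (add 9), so sub: 2*x = 4.
Step 5. [2*x = 4] 2·(inner) — divide through by 2, so div: x = 2.

Answer: x ∈ {2}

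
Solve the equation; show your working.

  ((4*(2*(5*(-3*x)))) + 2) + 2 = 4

Step 1. [((4*(2*(5*(-3*x)))) + 2) + 2 = 4] peel the +2: subtract 2 from each side ⇒ sub: (4*(2*(5*(-3*x)))) + 2 = 2.
Step 2. [(4*(2*(5*(-3*x)))) + 2 = 2] +2 is outermost — subtract 2 both sides ⇒ sub: 4*(2*(5*(-3*x))) = 0.
Step 3. [4*(2*(5*(-3*x))) = 0] 4·(inner) — divide through by 4. So div: 2*(5*(-3*x)) = 0.
Step 4. [2*(5*(-3*x)) = 0] leading coefficient 2: divide by 2. So div: 5*(-3*x) = 0.
Step 5. [5*(-3*x) = 0] leading coefficient 5: divide by 5. So div: -3*x = 0.
Step 6. [-3*x = 0] divide by the outer -3 ⇒ div: x = 0.

Answer: x ∈ {0}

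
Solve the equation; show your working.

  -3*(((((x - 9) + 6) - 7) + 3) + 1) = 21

Step 1. [-3*(((((x - 9) + 6) - 7) + 3) + 1) = 21] -3 out front; divide by -3. So div: ((((x - 9) + 6) - 7) + 3) + 1 = -7.
Step 2. [((((x - 9) + 6) - 7) + 3) + 1 = -7] +1 is outermost — subtract 1 both sides ⇒ sub: (((x - 9) + 6) - 7) + 3 = -8.
Step 3. [(((x - 9) + 6) - 7) + 3 = -8] +3 is outermost — subtract 3 both sides, so sub: ((x - 9) + 6) - 7 = -11.
Step 4. [((x - 9) + 6) - 7 = -11] peel the -7: add 7 from each side. So sub: (x - 9) + 6 = -4.
Step 5. [(x - 9) + 6 = -4] peel the +6: subtract 6 from each side, so sub: x - 9 = -10.
Step 6. [x - 9 = -10] peel the -9: add 9 from each side, so sub: x = -1.

Answer: x ∈ {-1}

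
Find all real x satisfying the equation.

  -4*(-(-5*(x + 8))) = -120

Step 1. [-4*(-(-5*(x + 8))) = -120] LHS = -4·(…); ÷-4 both sides ⇒ div: -(-5*(x + 8)) = 30.
Step 2. [-(-5*(x + 8)) = 30] flip signs both sides. So neg: -5*(x + 8) = -30.
Step 3. [-5*(x + 8) = -30] LHS = -5·(…); ÷-5 both sides, so div: x + 8 = 6.
Step 4. [x + 8 = 6] peel the +8: subtract 8 from each side. So sub: x = -2.

Answer: x ∈ {-2}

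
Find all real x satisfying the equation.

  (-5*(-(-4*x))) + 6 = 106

Step 1. [(-5*(-(-4*x))) + 6 = 106] the outer +6 inverts by subtracting 6, so sub: -5*(-(-4*x)) = 100.
Step 2. [-5*(-(-4*x)) = 100] LHS = -5·(…); ÷-5 both sides, so div: -(-4*x) = -20.
Step 3. [-(-4*x) = -20] LHS negated; negate both sides, so neg: -4*x = 20.
Step 4. [-4*x = 20] -4 out front; divide by -4, so div: x = -5.

Answer: x ∈ {-5}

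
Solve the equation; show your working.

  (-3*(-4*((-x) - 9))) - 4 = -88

Step 1. [(-3*(-4*((-x) - 9))) - 4 = -88] the outer -4 inverts by adding 4. So sub: -3*(-4*((-x) - 9)) = -84.
Step 2. [-3*(-4*((-x) - 9)) = -84] leading coefficient -3: divide by -3 ⇒ div: -4*((-x) - 9) = 28.
Step 3. [-4*((-x) - 9) = 28] -4·(inner) — divide through by -4 ⇒ div: (-x) - 9 = -7.
Step 4. [(-x) - 9 = -7] -9 is outermost — add 9 both sides, so sub: -x = 2.
Step 5. [-x = 2] LHS negated; negate both sides ⇒ neg: x = -2.

Answer: x ∈ {-2}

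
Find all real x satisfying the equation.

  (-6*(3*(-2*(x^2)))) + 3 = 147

Step 1. [(-6*(3*(-2*(x^2)))) + 3 = 147] subtract 3: x sits inside (… + 3). So sub: -6*(3*(-2*(x^2))) = 144.
Step 2. [-6*(3*(-2*(x^2))) = 144] divide by the outer -6, so div: 3*(-2*(x^2)) = -24.
Step 3. [3*(-2*(x^2)) = -24] LHS = 3·(…); ÷3 both sides ⇒ div: -2*(x^2) = -8.
Step 4. [-2*(x^2) = -8] -2·(inner) — divide through by -2, so div: x^2 = 4.
Step 5. [x^2 = 4] √ both sides: 4 ≥ 0 gives two branches. So sqrt: x = 2 or -2.

Answer: x ∈ {-2, 2}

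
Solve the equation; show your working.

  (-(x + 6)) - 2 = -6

Step 1. [(-(x + 6)) - 2 = -6] 2 comes off first (add 2). So sub: -(x + 6) = -4.
Step 2. [-(x + 6) = -4] leading − — multiply by −1. So neg: x + 6 = 4.
Step 3. [x + 6 = 4] subtract 6: x sits inside (… + 6). So sub: x = -2.

Answer: x ∈ {-2}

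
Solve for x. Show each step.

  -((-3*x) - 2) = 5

Step 1. [-((-3*x) - 2) = 5] leading − — multiply by −1. So neg: (-3*x) - 2 = -5.
Step 2. [(-3*x) - 2 = -5] add 2: x sits inside (… - 2). So sub: -3*x = -3.
Step 3. [-3*x = -3] LHS = -3·(…); ÷-3 both sides, so div: x = 1.

Answer: x ∈ {1}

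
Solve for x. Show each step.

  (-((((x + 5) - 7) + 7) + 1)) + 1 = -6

Step 1. [(-((((x + 5) - 7) + 7) + 1)) + 1 = -6] subtract 1: x sits inside (… + 1). So sub: -((((x + 5) - 7) + 7) + 1) = -7.
Step 2. [-((((x + 5) - 7) + 7) + 1) = -7] leading − — multiply by −1. So neg: (((x + 5) - 7) + 7) + 1 = 7.
Step 3. [(((x + 5) - 7) + 7) + 1 = 7] peel the +1: subtract 1 from each side. So sub: ((x + 5) - 7) + 7 = 6.
Step 4. [((x + 5) - 7) + 7 = 6] +7 is outermost — subtract 7 both sides, so sub: (x + 5) - 7 = -1.
Step 5. [(x + 5) - 7 = -1] the outer -7 inverts by adding 7, so sub: x + 5 = 6.
Step 6. [x + 5 = 6] the outer +5 inverts by subtracting 5 ⇒ sub: x = 1.

Answer: x ∈ {1}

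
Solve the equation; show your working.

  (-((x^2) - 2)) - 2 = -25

Step 1. [(-((x^2) - 2)) - 2 = -25] 2 comes off first (add 2) ⇒ sub: -((x^2) - 2) = -23.
Step 2. [-((x^2) - 2) = -23] LHS negated; negate both sides, so neg: (x^2) - 2 = 23.
Step 3. [(x^2) - 2 = 23] -2 is outermost — add 2 both sides. So sub: x^2 = 25.
Step 4. [x^2 = 25] √ both sides: 25 ≥ 0 gives two branches ⇒ sqrt: x = 5 or -5.

Answer: x ∈ {-5, 5}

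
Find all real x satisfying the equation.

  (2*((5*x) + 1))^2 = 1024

Step 1. [(2*((5*x) + 1))^2 = 1024] 1024 ≥ 0, LHS is (·)² — take ±√. So sqrt: 2*((5*x) + 1) = 32 or -32.
Step 2. [2*((5*x) + 1) = 32 or -32] leading coefficient 2: divide by 2 ⇒ div: (5*x) + 1 = 16 or -16.
Step 3. [(5*x) + 1 = 16 or -16] the outer +1 inverts by subtracting 1 ⇒ sub: 5*x = 15 or -17.
Step 4. [5*x = 15 or -17] divide by the outer 5, so div: x = 3 or -17/5.

Answer: x ∈ {-17/5, 3}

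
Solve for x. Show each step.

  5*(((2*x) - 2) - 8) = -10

Step 1. [5*(((2*x) - 2) - 8) = -10] divide by the outer 5 ⇒ div: ((2*x) - 2) - 8 = -2.
Step 2. [((2*x) - 2) - 8 = -2] 8 comes off first (add 8) ⇒ sub: (2*x) - 2 = 6.
Step 3. [(2*x) - 2 = 6] the outer -2 inverts by adding 2, so sub: 2*x = 8.
Step 4. [2*x = 8] LHS = 2·(…); ÷2 both sides ⇒ div: x = 4.

Answer: x ∈ {4}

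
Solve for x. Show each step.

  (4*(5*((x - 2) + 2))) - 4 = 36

Step 1. [(4*(5*((x - 2) + 2))) - 4 = 36] the outer -4 inverts by adding 4, so sub: 4*(5*((x - 2) + 2)) = 40.
Step 2. [4*(5*((x - 2) + 2)) = 40] divide by the outer 4 ⇒ div: 5*((x - 2) + 2) = 10.
Step 3. [5*((x - 2) + 2) = 10] divide by the outer 5, so div: (x - 2) + 2 = 2.
Step 4. [(x - 2) + 2 = 2] the outer +2 inverts by subtracting 2. So sub: x - 2 = 0.
Step 5. [x - 2 = 0] 2 comes off first (add 2). So sub: x = 2.

Answer: x ∈ {2}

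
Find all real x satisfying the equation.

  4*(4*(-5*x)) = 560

Step 1. [4*(4*(-5*x)) = 560] leading coefficient 4: divide by 4. So div: 4*(-5*x) = 140.
Step 2. [4*(-5*x) = 140] 4 out front; divide by 4 ⇒ div: -5*x = 35.
Step 3. [-5*x = 35] -5 out front; divide by -5. So div: x = -7.

Answer: x ∈ {-7}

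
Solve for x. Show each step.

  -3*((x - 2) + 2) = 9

Step 1. [-3*((x - 2) + 2) = 9] -3·(inner) — divide through by -3. So div: (x - 2) + 2 = -3.
Step 2. [(x - 2) + 2 = -3] the outer +2 inverts by subtracting 2, so sub: x - 2 = -5.
Step 3. [x - 2 = -5] -2 is outermost — add 2 both sides. So sub: x = -3.

Answer: x ∈ {-3}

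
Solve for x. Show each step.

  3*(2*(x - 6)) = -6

Step 1. [3*(2*(x - 6)) = -6] 3·(inner) — divide through by 3. So div: 2*(x - 6) = -2.
Step 2. [2*(x - 6) = -2] leading coefficient 2: divide by 2 ⇒ div: x - 6 = -1.
Step 3. [x - 6 = -1] -6 is outermost — add 6 both sides ⇒ sub: x = 5.

Answer: x ∈ {5}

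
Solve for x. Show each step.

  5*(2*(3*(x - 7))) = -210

Step 1. [5*(2*(3*(x - 7))) = -210] leading coefficient 5: divide by 5, so div: 2*(3*(x - 7)) = -42.
Step 2. [2*(3*(x - 7)) = -42] divide by the outer 2. So div: 3*(x - 7) = -21.
Step 3. [3*(x - 7) = -21] 3 out front; divide by 3, so div: x - 7 = -7.
Step 4. [x - 7 = -7] add 7: x sits inside (… - 7). So sub: x = 0.

Answer: x ∈ {0}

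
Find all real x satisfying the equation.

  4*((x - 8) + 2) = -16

Step 1. [4*((x - 8) + 2) = -16] LHS = 4·(…); ÷4 both sides. So div: (x - 8) + 2 = -4.
Step 2. [(x - 8) + 2 = -4] peel the +2: subtract 2 from each side ⇒ sub: x - 8 = -6.
Step 3. [x - 8 = -6] peel the -8: add 8 from each side. So sub: x = 2.

Answer: x ∈ {2}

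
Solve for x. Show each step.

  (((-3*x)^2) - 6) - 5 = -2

Step 1. [(((-3*x)^2) - 6) - 5 = -2] add 5: x sits inside (… - 5) ⇒ sub: ((-3*x)^2) - 6 = 3.
Step 2. [((-3*x)^2) - 6 = 3] -6 is outermost — add 6 both sides. So sub: (-3*x)^2 = 9.
Step 3. [(-3*x)^2 = 9] 9 ≥ 0, LHS is (·)² — take ±√. So sqrt: -3*x = 3 or -3.
Step 4. [-3*x = 3 or -3] -3·(inner) — divide through by -3 ⇒ div: x = -1 or 1.

Answer: x ∈ {-1, 1}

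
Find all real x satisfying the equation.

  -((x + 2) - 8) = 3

Step 1. [-((x + 2) - 8) = 3] leading − — multiply by −1 ⇒ neg: (x + 2) - 8 = -3.
Step 2. [(x + 2) - 8 = -3] peel the -8: add 8 from each side. So sub: x + 2 = 5.
Step 3. [x + 2 = 5] the outer +2 inverts by subtracting 2. So sub: x = 3.

Answer: x ∈ {3}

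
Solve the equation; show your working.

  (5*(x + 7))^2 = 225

Step 1. [(5*(x + 7))^2 = 225] 225 ≥ 0, LHS is (·)² — take ±√, so sqrt: 5*(x + 7) = 15 or -15.
Step 2. [5*(x + 7) = 15 or -15] 5·(inner) — divide through by 5. So div: x + 7 = 3 or -3.
Step 3. [x + 7 = 3 or -3] +7 is outermost — subtract 7 both sides. So sub: x = -4 or -10.

Answer: x ∈ {-10, -4}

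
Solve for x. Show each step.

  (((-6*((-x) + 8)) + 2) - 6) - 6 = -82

Step 1. [(((-6*((-x) + 8)) + 2) - 6) - 6 = -82] the outer -6 inverts by adding 6, so sub: ((-6*((-x) + 8)) + 2) - 6 = -76.
Step 2. [((-6*((-x) + 8)) + 2) - 6 = -76] add 6: x sits inside (… - 6) ⇒ sub: (-6*((-x) + 8)) + 2 = -70.
Step 3. [(-6*((-x) + 8)) + 2 = -70] the outer +2 inverts by subtracting 2. So sub: -6*((-x) + 8) = -72.
Step 4. [-6*((-x) + 8) = -72] -6 out front; divide by -6, so div: (-x) + 8 = 12.
Step 5. [(-x) + 8 = 12] the outer +8 inverts by subtracting 8 ⇒ sub: -x = 4.
Step 6. [-x = 4] leading − — multiply by −1. So neg: x = -4.

Answer: x ∈ {-4}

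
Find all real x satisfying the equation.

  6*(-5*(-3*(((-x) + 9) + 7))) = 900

Step 1. [6*(-5*(-3*(((-x) + 9) + 7))) = 900] 6 out front; divide by 6, so div: -5*(-3*(((-x) + 9) + 7)) = 150.
Step 2. [-5*(-3*(((-x) + 9) + 7)) = 150] -5·(inner) — divide through by -5. So div: -3*(((-x) + 9) + 7) = -30.
Step 3. [-3*(((-x) + 9) + 7) = -30] LHS = -3·(…); ÷-3 both sides. So div: ((-x) + 9) + 7 = 10.
Step 4. [((-x) + 9) + 7 = 10] 7 comes off first (subtract 7) ⇒ sub: (-x) + 9 = 3.
Step 5. [(-x) + 9 = 3] peel the +9: subtract 9 from each side ⇒ sub: -x = -6.
Step 6. [-x = -6] LHS negated; negate both sides. So neg: x = 6.

Answer: x ∈ {6}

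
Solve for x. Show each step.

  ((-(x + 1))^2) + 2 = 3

Step 1. [((-(x + 1))^2) + 2 = 3] subtract 2: x sits inside (… + 2), so sub: (-(x + 1))^2 = 1.
Step 2. [(-(x + 1))^2 = 1] LHS squared, RHS 1 ≥ 0: apply √ (±). So sqrt: -(x + 1) = 1 or -1.
Step 3. [-(x + 1) = 1 or -1] LHS negated; negate both sides. So neg: x + 1 = -1 or 1.
Step 4. [x + 1 = -1 or 1] +1 is outermost — subtract 1 both sides, so sub: x = -2 or 0.

Answer: x ∈ {-2, 0}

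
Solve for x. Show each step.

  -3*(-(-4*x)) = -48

Step 1. [-3*(-(-4*x)) = -48] LHS = -3·(…); ÷-3 both sides, so div: -(-4*x) = 16.
Step 2. [-(-4*x) = 16] flip signs both sides, so neg: -4*x = -16.
Step 3. [-4*x = -16] -4·(inner) — divide through by -4, so div: x = 4.

Answer: x ∈ {4}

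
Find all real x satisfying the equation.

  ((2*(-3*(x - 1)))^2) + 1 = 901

Step 1. [((2*(-3*(x - 1)))^2) + 1 = 901] +1 is outermost — subtract 1 both sides ⇒ sub: (2*(-3*(x - 1)))^2 = 900.
Step 2. [(2*(-3*(x - 1)))^2 = 900] LHS squared, RHS 900 ≥ 0: apply √ (±). So sqrt: 2*(-3*(x - 1)) = 30 or -30.
Step 3. [2*(-3*(x - 1)) = 30 or -30] LHS = 2·(…); ÷2 both sides. So div: -3*(x - 1) = 15 or -15.
Step 4. [-3*(x - 1) = 15 or -15] LHS = -3·(…); ÷-3 both sides. So div: x - 1 = -5 or 5.
Step 5. [x - 1 = -5 or 5] peel the -1: add 1 from each side ⇒ sub: x = -4 or 6.

Answer: x ∈ {-4, 6}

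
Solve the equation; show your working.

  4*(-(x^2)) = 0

Step 1. [4*(-(x^2)) = 0] 4·(inner) — divide through by 4. So div: -(x^2) = 0.
Step 2. [-(x^2) = 0] flip signs both sides, so neg: x^2 = 0.
Step 3. [x^2 = 0] LHS squared, RHS 0 ≥ 0: apply √ (±). So sqrt: x = 0.

Answer: x ∈ {0}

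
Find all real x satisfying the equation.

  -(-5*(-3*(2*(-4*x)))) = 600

Step 1. [-(-5*(-3*(2*(-4*x)))) = 600] leading − — multiply by −1. So neg: -5*(-3*(2*(-4*x))) = -600.
Step 2. [-5*(-3*(2*(-4*x))) = -600] divide by the outer -5. So div: -3*(2*(-4*x)) = 120.
Step 3. [-3*(2*(-4*x)) = 120] LHS = -3·(…); ÷-3 both sides, so div: 2*(-4*x) = -40.
Step 4. [2*(-4*x) = -40] divide by the outer 2. So div: -4*x = -20.
Step 5. [-4*x = -20] leading coefficient -4: divide by -4. So div: x = 5.

Answer: x ∈ {5}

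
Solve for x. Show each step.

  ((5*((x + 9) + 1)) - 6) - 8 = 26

Step 1. [((5*((x + 9) + 1)) - 6) - 8 = 26] the outer -8 inverts by adding 8. So sub: (5*((x + 9) + 1)) - 6 = 34.
Step 2. [(5*((x + 9) + 1)) - 6 = 34] add 6: x sits inside (… - 6) ⇒ sub: 5*((x + 9) + 1) = 40.
Step 3. [5*((x + 9) + 1) = 40] leading coefficient 5: divide by 5 ⇒ div: (x + 9) + 1 = 8.
Step 4. [(x + 9) + 1 = 8] 1 comes off first (subtract 1), so sub: x + 9 = 7.
Step 5. [x + 9 = 7] +9 is outermost — subtract 9 both sides. So sub: x = -2.

Answer: x ∈ {-2}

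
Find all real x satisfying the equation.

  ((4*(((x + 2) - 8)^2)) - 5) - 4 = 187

Step 1. [((4*(((x + 2) - 8)^2)) - 5) - 4 = 187] add 4: x sits inside (… - 4), so sub: (4*(((x + 2) - 8)^2)) - 5 = 191.
Step 2. [(4*(((x + 2) - 8)^2)) - 5 = 191] -5 is outermost — add 5 both sides, so sub: 4*(((x + 2) - 8)^2) = 196.
Step 3. [4*(((x + 2) - 8)^2) = 196] LHS = 4·(…); ÷4 both sides ⇒ div: ((x + 2) - 8)^2 = 49.
Step 4. [((x + 2) - 8)^2 = 49] 49 ≥ 0, LHS is (·)² — take ±√ ⇒ sqrt: (x + 2) - 8 = 7 or -7.
Step 5. [(x + 2) - 8 = 7 or -7] -8 is outermost — add 8 both sides, so sub: x + 2 = 15 or 1.
Step 6. [x + 2 = 15 or 1] peel the +2: subtract 2 from each side, so sub: x = 13 or -1.

Answer: x ∈ {-1, 13}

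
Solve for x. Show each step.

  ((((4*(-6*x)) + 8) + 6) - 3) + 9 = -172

Step 1. [((((4*(-6*x)) + 8) + 6) - 3) + 9 = -172] the outer +9 inverts by subtracting 9, so sub: (((4*(-6*x)) + 8) + 6) - 3 = -181.
Step 2. [(((4*(-6*x)) + 8) + 6) - 3 = -181] peel the -3: add 3 from each side. So sub: ((4*(-6*x)) + 8) + 6 = -178.
Step 3. [((4*(-6*x)) + 8) + 6 = -178] +6 is outermost — subtract 6 both sides, so sub: (4*(-6*x)) + 8 = -184.
Step 4. [(4*(-6*x)) + 8 = -184] peel the +8: subtract 8 from each side. So sub: 4*(-6*x) = -192.
Step 5. [4*(-6*x) = -192] 4 out front; divide by 4 ⇒ div: -6*x = -48.
Step 6. [-6*x = -48] leading coefficient -6: divide by -6, so div: x = 8.

Answer: x ∈ {8}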